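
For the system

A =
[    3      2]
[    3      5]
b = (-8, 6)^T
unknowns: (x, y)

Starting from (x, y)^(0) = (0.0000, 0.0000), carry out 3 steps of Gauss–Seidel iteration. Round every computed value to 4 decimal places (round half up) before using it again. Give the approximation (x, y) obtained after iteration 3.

Iteration 1:
  x = (-8 - (2)·0.0000) / (3) = -2.6667
  y = (6 - (3)·-2.6667) / (5) = 2.8000
Iteration 2:
  x = (-8 - (2)·2.8000) / (3) = -4.5333
  y = (6 - (3)·-4.5333) / (5) = 3.9200
Iteration 3:
  x = (-8 - (2)·3.9200) / (3) = -5.2800
  y = (6 - (3)·-5.2800) / (5) = 4.3680

(-5.2800, 4.3680)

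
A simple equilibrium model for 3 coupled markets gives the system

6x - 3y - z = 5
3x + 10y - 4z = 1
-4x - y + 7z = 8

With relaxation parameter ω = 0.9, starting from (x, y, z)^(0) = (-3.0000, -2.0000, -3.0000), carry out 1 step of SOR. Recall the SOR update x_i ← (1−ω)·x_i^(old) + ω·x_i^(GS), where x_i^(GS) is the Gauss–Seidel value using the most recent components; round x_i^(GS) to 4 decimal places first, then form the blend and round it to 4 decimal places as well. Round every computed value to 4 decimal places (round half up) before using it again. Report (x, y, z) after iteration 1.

Iteration 1:
  x: GS value = (5 - (-3)·-2.0000 - (-1)·-3.0000) / (6) = -0.6667;  x ← (1−ω)·-3.0000 + ω·-0.6667 = -0.9000
  y: GS value = (1 - (3)·-0.9000 - (-4)·-3.0000) / (10) = -0.8300;  y ← (1−ω)·-2.0000 + ω·-0.8300 = -0.9470
  z: GS value = (8 - (-4)·-0.9000 - (-1)·-0.9470) / (7) = 0.4933;  z ← (1−ω)·-3.0000 + ω·0.4933 = 0.1440

(-0.9000, -0.9470, 0.1440)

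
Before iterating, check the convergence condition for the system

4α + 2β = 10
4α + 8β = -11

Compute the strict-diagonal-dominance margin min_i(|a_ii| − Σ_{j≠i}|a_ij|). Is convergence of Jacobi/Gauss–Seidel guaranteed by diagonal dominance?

2

row 1: |4| − (2) = 2
row 2: |8| − (4) = 4
minimum over rows = 2 → strictly diagonally dominant (convergence guaranteed)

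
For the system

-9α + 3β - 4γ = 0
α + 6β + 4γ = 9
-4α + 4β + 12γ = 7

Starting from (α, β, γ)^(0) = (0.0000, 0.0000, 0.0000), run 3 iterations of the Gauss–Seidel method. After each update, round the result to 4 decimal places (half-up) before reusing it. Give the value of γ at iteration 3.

Iteration 1:
  α = (0 - (3)·0.0000 - (-4)·0.0000) / (-9) = 0.0000
  β = (9 - (1)·0.0000 - (4)·0.0000) / (6) = 1.5000
  γ = (7 - (-4)·0.0000 - (4)·1.5000) / (12) = 0.0833
Iteration 2:
  α = (0 - (3)·1.5000 - (-4)·0.0833) / (-9) = 0.4630
  β = (9 - (1)·0.4630 - (4)·0.0833) / (6) = 1.3673
  γ = (7 - (-4)·0.4630 - (4)·1.3673) / (12) = 0.2819
Iteration 3:
  α = (0 - (3)·1.3673 - (-4)·0.2819) / (-9) = 0.3305
  β = (9 - (1)·0.3305 - (4)·0.2819) / (6) = 1.2570
  γ = (7 - (-4)·0.3305 - (4)·1.2570) / (12) = 0.2745

0.2745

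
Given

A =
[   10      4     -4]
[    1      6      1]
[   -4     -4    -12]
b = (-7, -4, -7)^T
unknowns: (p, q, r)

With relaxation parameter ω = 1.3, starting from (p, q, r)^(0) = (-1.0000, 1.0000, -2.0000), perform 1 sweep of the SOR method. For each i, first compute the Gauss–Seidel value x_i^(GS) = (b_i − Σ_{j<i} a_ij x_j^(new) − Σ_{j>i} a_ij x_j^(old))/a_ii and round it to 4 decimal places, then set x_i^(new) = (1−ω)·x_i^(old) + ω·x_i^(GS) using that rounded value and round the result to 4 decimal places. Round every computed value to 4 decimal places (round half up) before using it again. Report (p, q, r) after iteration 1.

(-2.1700, -0.2632, 2.4127)

Iteration 1:
  p: GS value = (-7 - (4)·1.0000 - (-4)·-2.0000) / (10) = -1.9000;  p ← (1−ω)·-1.0000 + ω·-1.9000 = -2.1700
  q: GS value = (-4 - (1)·-2.1700 - (1)·-2.0000) / (6) = 0.0283;  q ← (1−ω)·1.0000 + ω·0.0283 = -0.2632
  r: GS value = (-7 - (-4)·-2.1700 - (-4)·-0.2632) / (-12) = 1.3944;  r ← (1−ω)·-2.0000 + ω·1.3944 = 2.4127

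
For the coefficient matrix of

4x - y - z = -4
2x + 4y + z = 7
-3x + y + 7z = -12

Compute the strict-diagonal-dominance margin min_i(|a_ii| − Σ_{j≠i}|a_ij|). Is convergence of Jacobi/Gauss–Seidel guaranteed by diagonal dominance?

1

row 1: |4| − (1+1) = 2
row 2: |4| − (2+1) = 1
row 3: |7| − (3+1) = 3
minimum over rows = 1 → strictly diagonally dominant (convergence guaranteed)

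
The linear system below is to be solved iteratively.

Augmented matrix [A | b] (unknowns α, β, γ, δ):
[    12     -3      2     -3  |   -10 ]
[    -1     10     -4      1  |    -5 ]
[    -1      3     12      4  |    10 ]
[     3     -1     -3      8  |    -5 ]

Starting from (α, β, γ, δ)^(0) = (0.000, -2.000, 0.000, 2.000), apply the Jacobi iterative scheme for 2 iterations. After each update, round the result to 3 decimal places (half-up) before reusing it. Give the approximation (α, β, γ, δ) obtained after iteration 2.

(-1.338, -0.229, 1.231, -0.150)

Iteration 1:
  α = (-10 - (-3)·-2.000 - (2)·0.000 - (-3)·2.000) / (12) = -0.833
  β = (-5 - (-1)·0.000 - (-4)·0.000 - (1)·2.000) / (10) = -0.700
  γ = (10 - (-1)·0.000 - (3)·-2.000 - (4)·2.000) / (12) = 0.667
  δ = (-5 - (3)·0.000 - (-1)·-2.000 - (-3)·0.000) / (8) = -0.875
Iteration 2:
  α = (-10 - (-3)·-0.700 - (2)·0.667 - (-3)·-0.875) / (12) = -1.338
  β = (-5 - (-1)·-0.833 - (-4)·0.667 - (1)·-0.875) / (10) = -0.229
  γ = (10 - (-1)·-0.833 - (3)·-0.700 - (4)·-0.875) / (12) = 1.231
  δ = (-5 - (3)·-0.833 - (-1)·-0.700 - (-3)·0.667) / (8) = -0.150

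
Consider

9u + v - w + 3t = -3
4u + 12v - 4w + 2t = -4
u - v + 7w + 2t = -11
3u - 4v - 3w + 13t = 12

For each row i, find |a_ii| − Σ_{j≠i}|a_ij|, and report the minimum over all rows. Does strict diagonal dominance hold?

row 1: |9| − (1+1+3) = 4
row 2: |12| − (4+4+2) = 2
row 3: |7| − (1+1+2) = 3
row 4: |13| − (3+4+3) = 3
minimum over rows = 2 → strictly diagonally dominant (convergence guaranteed)

2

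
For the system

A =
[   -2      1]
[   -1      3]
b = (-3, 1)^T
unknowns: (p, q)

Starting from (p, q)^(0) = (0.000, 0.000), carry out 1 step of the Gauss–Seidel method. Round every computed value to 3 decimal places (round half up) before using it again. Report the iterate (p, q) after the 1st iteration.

(1.500, 0.833)

Iteration 1:
  p = (-3 - (1)·0.000) / (-2) = 1.500
  q = (1 - (-1)·1.500) / (3) = 0.833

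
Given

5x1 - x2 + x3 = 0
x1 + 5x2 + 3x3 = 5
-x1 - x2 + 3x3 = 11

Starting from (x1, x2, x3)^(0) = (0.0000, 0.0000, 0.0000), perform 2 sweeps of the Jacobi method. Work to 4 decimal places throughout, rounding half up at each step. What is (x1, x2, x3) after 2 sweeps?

(-0.5333, -1.2000, 4.0000)

Iteration 1:
  x1 = (0 - (-1)·0.0000 - (1)·0.0000) / (5) = 0.0000
  x2 = (5 - (1)·0.0000 - (3)·0.0000) / (5) = 1.0000
  x3 = (11 - (-1)·0.0000 - (-1)·0.0000) / (3) = 3.6667
Iteration 2:
  x1 = (0 - (-1)·1.0000 - (1)·3.6667) / (5) = -0.5333
  x2 = (5 - (1)·0.0000 - (3)·3.6667) / (5) = -1.2000
  x3 = (11 - (-1)·0.0000 - (-1)·1.0000) / (3) = 4.0000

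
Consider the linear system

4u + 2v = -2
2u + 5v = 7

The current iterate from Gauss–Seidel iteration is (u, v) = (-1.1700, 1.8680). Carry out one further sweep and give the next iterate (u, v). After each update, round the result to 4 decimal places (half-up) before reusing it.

(-1.4340, 1.9736)

One sweep:
  u = (-2 - (2)·1.8680) / (4) = -1.4340
  v = (7 - (2)·-1.4340) / (5) = 1.9736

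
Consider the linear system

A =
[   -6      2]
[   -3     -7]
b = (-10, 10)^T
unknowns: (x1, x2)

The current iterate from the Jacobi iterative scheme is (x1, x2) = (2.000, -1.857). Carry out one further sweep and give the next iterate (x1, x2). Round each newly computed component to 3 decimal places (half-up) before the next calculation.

(1.048, -2.286)

One sweep:
  x1 = (-10 - (2)·-1.857) / (-6) = 1.048
  x2 = (10 - (-3)·2.000) / (-7) = -2.286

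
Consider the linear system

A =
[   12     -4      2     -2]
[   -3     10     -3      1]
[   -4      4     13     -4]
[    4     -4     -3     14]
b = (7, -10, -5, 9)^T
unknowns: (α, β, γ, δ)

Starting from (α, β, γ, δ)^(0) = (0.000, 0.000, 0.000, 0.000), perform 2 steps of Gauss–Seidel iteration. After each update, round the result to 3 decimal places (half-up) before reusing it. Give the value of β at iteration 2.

-0.908

Iteration 1:
  α = (7 - (-4)·0.000 - (2)·0.000 - (-2)·0.000) / (12) = 0.583
  β = (-10 - (-3)·0.583 - (-3)·0.000 - (1)·0.000) / (10) = -0.825
  γ = (-5 - (-4)·0.583 - (4)·-0.825 - (-4)·0.000) / (13) = 0.049
  δ = (9 - (4)·0.583 - (-4)·-0.825 - (-3)·0.049) / (14) = 0.251
Iteration 2:
  α = (7 - (-4)·-0.825 - (2)·0.049 - (-2)·0.251) / (12) = 0.342
  β = (-10 - (-3)·0.342 - (-3)·0.049 - (1)·0.251) / (10) = -0.908
  γ = (-5 - (-4)·0.342 - (4)·-0.908 - (-4)·0.251) / (13) = 0.077
  δ = (9 - (4)·0.342 - (-4)·-0.908 - (-3)·0.077) / (14) = 0.302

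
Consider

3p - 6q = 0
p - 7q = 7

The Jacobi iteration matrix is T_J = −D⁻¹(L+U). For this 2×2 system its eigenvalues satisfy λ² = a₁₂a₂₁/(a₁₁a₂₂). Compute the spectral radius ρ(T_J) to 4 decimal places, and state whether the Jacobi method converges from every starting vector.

a₁₂a₂₁/(a₁₁a₂₂) = (-6)·(1) / ((3)·(-7)) = 0.285714
ρ = √|0.285714| = √0.285714 = 0.5345
ρ < 1, so Jacobi converges

0.5345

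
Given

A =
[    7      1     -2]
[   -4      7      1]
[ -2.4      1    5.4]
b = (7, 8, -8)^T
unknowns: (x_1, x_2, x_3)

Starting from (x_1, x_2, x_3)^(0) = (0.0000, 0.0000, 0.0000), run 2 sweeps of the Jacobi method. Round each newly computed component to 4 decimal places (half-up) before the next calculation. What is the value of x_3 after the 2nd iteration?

-1.2487

Iteration 1:
  x_1 = (7 - (1)·0.0000 - (-2)·0.0000) / (7) = 1.0000
  x_2 = (8 - (-4)·0.0000 - (1)·0.0000) / (7) = 1.1429
  x_3 = (-8 - (-2.4)·0.0000 - (1)·0.0000) / (5.4) = -1.4815
Iteration 2:
  x_1 = (7 - (1)·1.1429 - (-2)·-1.4815) / (7) = 0.4134
  x_2 = (8 - (-4)·1.0000 - (1)·-1.4815) / (7) = 1.9259
  x_3 = (-8 - (-2.4)·1.0000 - (1)·1.1429) / (5.4) = -1.2487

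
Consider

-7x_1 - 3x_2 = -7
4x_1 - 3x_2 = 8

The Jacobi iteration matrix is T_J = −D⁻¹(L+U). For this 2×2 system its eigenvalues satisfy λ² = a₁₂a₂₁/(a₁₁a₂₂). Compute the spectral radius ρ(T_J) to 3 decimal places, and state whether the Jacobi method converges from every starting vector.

0.756

a₁₂a₂₁/(a₁₁a₂₂) = (-3)·(4) / ((-7)·(-3)) = -0.571429
ρ = √|-0.571429| = √0.571429 = 0.756
ρ < 1, so Jacobi converges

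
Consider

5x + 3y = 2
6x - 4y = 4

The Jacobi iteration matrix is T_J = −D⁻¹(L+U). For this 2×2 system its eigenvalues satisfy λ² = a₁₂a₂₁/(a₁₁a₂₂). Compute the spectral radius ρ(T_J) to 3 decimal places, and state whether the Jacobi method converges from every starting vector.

0.949

a₁₂a₂₁/(a₁₁a₂₂) = (3)·(6) / ((5)·(-4)) = -0.900000
ρ = √|-0.900000| = √0.900000 = 0.949
ρ < 1, so Jacobi converges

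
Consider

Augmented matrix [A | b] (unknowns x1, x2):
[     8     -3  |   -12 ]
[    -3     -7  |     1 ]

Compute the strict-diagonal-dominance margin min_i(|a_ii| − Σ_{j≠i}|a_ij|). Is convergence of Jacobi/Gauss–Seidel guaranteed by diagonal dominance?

4

row 1: |8| − (3) = 5
row 2: |-7| − (3) = 4
minimum over rows = 4 → strictly diagonally dominant (convergence guaranteed)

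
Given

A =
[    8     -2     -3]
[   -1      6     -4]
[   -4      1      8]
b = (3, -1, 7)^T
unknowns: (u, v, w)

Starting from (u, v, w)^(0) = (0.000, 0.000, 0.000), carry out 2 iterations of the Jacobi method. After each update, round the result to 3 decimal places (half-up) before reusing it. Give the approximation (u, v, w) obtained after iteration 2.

(0.661, 0.479, 1.083)

Iteration 1:
  u = (3 - (-2)·0.000 - (-3)·0.000) / (8) = 0.375
  v = (-1 - (-1)·0.000 - (-4)·0.000) / (6) = -0.167
  w = (7 - (-4)·0.000 - (1)·0.000) / (8) = 0.875
Iteration 2:
  u = (3 - (-2)·-0.167 - (-3)·0.875) / (8) = 0.661
  v = (-1 - (-1)·0.375 - (-4)·0.875) / (6) = 0.479
  w = (7 - (-4)·0.375 - (1)·-0.167) / (8) = 1.083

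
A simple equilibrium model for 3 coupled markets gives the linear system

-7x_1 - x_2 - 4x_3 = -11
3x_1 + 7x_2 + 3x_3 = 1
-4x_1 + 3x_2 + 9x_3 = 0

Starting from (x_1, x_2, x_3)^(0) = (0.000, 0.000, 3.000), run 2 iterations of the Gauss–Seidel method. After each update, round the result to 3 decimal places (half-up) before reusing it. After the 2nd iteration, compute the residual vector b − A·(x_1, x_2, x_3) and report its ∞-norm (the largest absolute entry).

Iteration 1:
  x_1 = (-11 - (-1)·0.000 - (-4)·3.000) / (-7) = -0.143
  x_2 = (1 - (3)·-0.143 - (3)·3.000) / (7) = -1.082
  x_3 = (0 - (-4)·-0.143 - (3)·-1.082) / (9) = 0.297
Iteration 2:
  x_1 = (-11 - (-1)·-1.082 - (-4)·0.297) / (-7) = 1.556
  x_2 = (1 - (3)·1.556 - (3)·0.297) / (7) = -0.651
  x_3 = (0 - (-4)·1.556 - (3)·-0.651) / (9) = 0.909
Residual b − A·x = (2.877, -1.838, -0.004); ∞-norm = 2.877

2.877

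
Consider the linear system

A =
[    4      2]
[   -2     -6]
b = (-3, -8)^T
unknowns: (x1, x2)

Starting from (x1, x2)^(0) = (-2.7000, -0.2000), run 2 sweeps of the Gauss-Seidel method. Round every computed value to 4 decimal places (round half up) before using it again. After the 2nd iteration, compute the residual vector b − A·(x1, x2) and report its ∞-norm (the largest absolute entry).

0.5834

Iteration 1:
  x1 = (-3 - (2)·-0.2000) / (4) = -0.6500
  x2 = (-8 - (-2)·-0.6500) / (-6) = 1.5500
Iteration 2:
  x1 = (-3 - (2)·1.5500) / (4) = -1.5250
  x2 = (-8 - (-2)·-1.5250) / (-6) = 1.8417
Residual b − A·x = (-0.5834, 0.0002); ∞-norm = 0.5834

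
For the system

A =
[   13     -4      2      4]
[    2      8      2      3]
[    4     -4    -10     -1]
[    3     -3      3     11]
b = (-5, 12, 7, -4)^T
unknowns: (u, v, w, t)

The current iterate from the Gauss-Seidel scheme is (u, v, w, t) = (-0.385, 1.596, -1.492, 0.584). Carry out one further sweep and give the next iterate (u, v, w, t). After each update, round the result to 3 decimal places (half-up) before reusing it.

One sweep:
  u = (-5 - (-4)·1.596 - (2)·-1.492 - (4)·0.584) / (13) = 0.156
  v = (12 - (2)·0.156 - (2)·-1.492 - (3)·0.584) / (8) = 1.615
  w = (7 - (4)·0.156 - (-4)·1.615 - (-1)·0.584) / (-10) = -1.342
  t = (-4 - (3)·0.156 - (-3)·1.615 - (3)·-1.342) / (11) = 0.400

(0.156, 1.615, -1.342, 0.400)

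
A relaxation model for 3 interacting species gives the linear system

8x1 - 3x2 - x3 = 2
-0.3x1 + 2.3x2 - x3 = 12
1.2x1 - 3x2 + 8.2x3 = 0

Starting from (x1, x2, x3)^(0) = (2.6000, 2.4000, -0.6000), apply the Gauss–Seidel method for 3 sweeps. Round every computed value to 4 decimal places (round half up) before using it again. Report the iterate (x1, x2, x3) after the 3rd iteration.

(2.8443, 6.4346, 1.9379)

Iteration 1:
  x1 = (2 - (-3)·2.4000 - (-1)·-0.6000) / (8) = 1.0750
  x2 = (12 - (-0.3)·1.0750 - (-1)·-0.6000) / (2.3) = 5.0967
  x3 = (0 - (1.2)·1.0750 - (-3)·5.0967) / (8.2) = 1.7073
Iteration 2:
  x1 = (2 - (-3)·5.0967 - (-1)·1.7073) / (8) = 2.3747
  x2 = (12 - (-0.3)·2.3747 - (-1)·1.7073) / (2.3) = 6.2694
  x3 = (0 - (1.2)·2.3747 - (-3)·6.2694) / (8.2) = 1.9462
Iteration 3:
  x1 = (2 - (-3)·6.2694 - (-1)·1.9462) / (8) = 2.8443
  x2 = (12 - (-0.3)·2.8443 - (-1)·1.9462) / (2.3) = 6.4346
  x3 = (0 - (1.2)·2.8443 - (-3)·6.4346) / (8.2) = 1.9379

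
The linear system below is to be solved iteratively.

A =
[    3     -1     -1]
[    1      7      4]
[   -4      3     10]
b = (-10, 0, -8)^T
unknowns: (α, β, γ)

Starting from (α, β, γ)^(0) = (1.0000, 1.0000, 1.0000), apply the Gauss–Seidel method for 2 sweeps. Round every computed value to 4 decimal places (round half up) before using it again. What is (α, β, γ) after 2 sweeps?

(-4.0000, 1.6054, -2.8816)

Iteration 1:
  α = (-10 - (-1)·1.0000 - (-1)·1.0000) / (3) = -2.6667
  β = (0 - (1)·-2.6667 - (4)·1.0000) / (7) = -0.1905
  γ = (-8 - (-4)·-2.6667 - (3)·-0.1905) / (10) = -1.8095
Iteration 2:
  α = (-10 - (-1)·-0.1905 - (-1)·-1.8095) / (3) = -4.0000
  β = (0 - (1)·-4.0000 - (4)·-1.8095) / (7) = 1.6054
  γ = (-8 - (-4)·-4.0000 - (3)·1.6054) / (10) = -2.8816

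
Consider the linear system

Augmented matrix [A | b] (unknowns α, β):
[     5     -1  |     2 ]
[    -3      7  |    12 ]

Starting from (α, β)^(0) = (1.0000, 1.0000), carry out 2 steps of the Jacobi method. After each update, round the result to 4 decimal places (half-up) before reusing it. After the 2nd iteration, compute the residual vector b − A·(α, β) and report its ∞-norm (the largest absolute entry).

0.6860

Iteration 1:
  α = (2 - (-1)·1.0000) / (5) = 0.6000
  β = (12 - (-3)·1.0000) / (7) = 2.1429
Iteration 2:
  α = (2 - (-1)·2.1429) / (5) = 0.8286
  β = (12 - (-3)·0.6000) / (7) = 1.9714
Residual b − A·x = (-0.1716, 0.6860); ∞-norm = 0.6860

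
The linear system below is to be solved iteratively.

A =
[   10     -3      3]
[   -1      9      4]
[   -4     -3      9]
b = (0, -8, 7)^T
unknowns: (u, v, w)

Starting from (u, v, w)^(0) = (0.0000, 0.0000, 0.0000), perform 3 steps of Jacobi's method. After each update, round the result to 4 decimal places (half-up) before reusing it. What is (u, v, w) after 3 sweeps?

Iteration 1:
  u = (0 - (-3)·0.0000 - (3)·0.0000) / (10) = 0.0000
  v = (-8 - (-1)·0.0000 - (4)·0.0000) / (9) = -0.8889
  w = (7 - (-4)·0.0000 - (-3)·0.0000) / (9) = 0.7778
Iteration 2:
  u = (0 - (-3)·-0.8889 - (3)·0.7778) / (10) = -0.5000
  v = (-8 - (-1)·0.0000 - (4)·0.7778) / (9) = -1.2346
  w = (7 - (-4)·0.0000 - (-3)·-0.8889) / (9) = 0.4815
Iteration 3:
  u = (0 - (-3)·-1.2346 - (3)·0.4815) / (10) = -0.5148
  v = (-8 - (-1)·-0.5000 - (4)·0.4815) / (9) = -1.1584
  w = (7 - (-4)·-0.5000 - (-3)·-1.2346) / (9) = 0.1440

(-0.5148, -1.1584, 0.1440)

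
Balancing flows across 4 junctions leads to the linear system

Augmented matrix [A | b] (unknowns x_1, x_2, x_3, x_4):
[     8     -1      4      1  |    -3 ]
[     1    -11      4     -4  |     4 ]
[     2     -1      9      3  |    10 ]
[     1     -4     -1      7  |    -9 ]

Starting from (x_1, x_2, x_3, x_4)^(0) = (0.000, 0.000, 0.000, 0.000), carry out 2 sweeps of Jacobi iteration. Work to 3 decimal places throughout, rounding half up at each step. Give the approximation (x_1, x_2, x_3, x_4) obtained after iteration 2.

(-0.815, 0.474, 1.583, -1.281)

Iteration 1:
  x_1 = (-3 - (-1)·0.000 - (4)·0.000 - (1)·0.000) / (8) = -0.375
  x_2 = (4 - (1)·0.000 - (4)·0.000 - (-4)·0.000) / (-11) = -0.364
  x_3 = (10 - (2)·0.000 - (-1)·0.000 - (3)·0.000) / (9) = 1.111
  x_4 = (-9 - (1)·0.000 - (-4)·0.000 - (-1)·0.000) / (7) = -1.286
Iteration 2:
  x_1 = (-3 - (-1)·-0.364 - (4)·1.111 - (1)·-1.286) / (8) = -0.815
  x_2 = (4 - (1)·-0.375 - (4)·1.111 - (-4)·-1.286) / (-11) = 0.474
  x_3 = (10 - (2)·-0.375 - (-1)·-0.364 - (3)·-1.286) / (9) = 1.583
  x_4 = (-9 - (1)·-0.375 - (-4)·-0.364 - (-1)·1.111) / (7) = -1.281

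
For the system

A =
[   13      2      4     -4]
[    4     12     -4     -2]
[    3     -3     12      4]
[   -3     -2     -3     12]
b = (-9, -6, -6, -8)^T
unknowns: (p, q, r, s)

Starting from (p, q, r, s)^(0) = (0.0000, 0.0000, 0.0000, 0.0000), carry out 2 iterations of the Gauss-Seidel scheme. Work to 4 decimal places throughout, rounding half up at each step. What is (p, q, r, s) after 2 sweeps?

Iteration 1:
  p = (-9 - (2)·0.0000 - (4)·0.0000 - (-4)·0.0000) / (13) = -0.6923
  q = (-6 - (4)·-0.6923 - (-4)·0.0000 - (-2)·0.0000) / (12) = -0.2692
  r = (-6 - (3)·-0.6923 - (-3)·-0.2692 - (4)·0.0000) / (12) = -0.3942
  s = (-8 - (-3)·-0.6923 - (-2)·-0.2692 - (-3)·-0.3942) / (12) = -0.9832
Iteration 2:
  p = (-9 - (2)·-0.2692 - (4)·-0.3942 - (-4)·-0.9832) / (13) = -0.8321
  q = (-6 - (4)·-0.8321 - (-4)·-0.3942 - (-2)·-0.9832) / (12) = -0.5179
  r = (-6 - (3)·-0.8321 - (-3)·-0.5179 - (4)·-0.9832) / (12) = -0.0937
  s = (-8 - (-3)·-0.8321 - (-2)·-0.5179 - (-3)·-0.0937) / (12) = -0.9844

(-0.8321, -0.5179, -0.0937, -0.9844)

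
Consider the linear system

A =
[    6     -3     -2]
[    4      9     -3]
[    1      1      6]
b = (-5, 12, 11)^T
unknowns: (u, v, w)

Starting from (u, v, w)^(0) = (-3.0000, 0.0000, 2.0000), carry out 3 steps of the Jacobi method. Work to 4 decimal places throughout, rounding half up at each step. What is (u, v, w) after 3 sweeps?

(0.6945, 1.0525, 1.2006)

Iteration 1:
  u = (-5 - (-3)·0.0000 - (-2)·2.0000) / (6) = -0.1667
  v = (12 - (4)·-3.0000 - (-3)·2.0000) / (9) = 3.3333
  w = (11 - (1)·-3.0000 - (1)·0.0000) / (6) = 2.3333
Iteration 2:
  u = (-5 - (-3)·3.3333 - (-2)·2.3333) / (6) = 1.6111
  v = (12 - (4)·-0.1667 - (-3)·2.3333) / (9) = 2.1852
  w = (11 - (1)·-0.1667 - (1)·3.3333) / (6) = 1.3056
Iteration 3:
  u = (-5 - (-3)·2.1852 - (-2)·1.3056) / (6) = 0.6945
  v = (12 - (4)·1.6111 - (-3)·1.3056) / (9) = 1.0525
  w = (11 - (1)·1.6111 - (1)·2.1852) / (6) = 1.2006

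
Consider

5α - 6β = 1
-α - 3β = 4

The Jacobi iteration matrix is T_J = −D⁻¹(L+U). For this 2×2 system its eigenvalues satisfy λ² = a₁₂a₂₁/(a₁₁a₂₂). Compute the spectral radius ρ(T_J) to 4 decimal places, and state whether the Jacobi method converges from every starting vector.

0.6325

a₁₂a₂₁/(a₁₁a₂₂) = (-6)·(-1) / ((5)·(-3)) = -0.400000
ρ = √|-0.400000| = √0.400000 = 0.6325
ρ < 1, so Jacobi converges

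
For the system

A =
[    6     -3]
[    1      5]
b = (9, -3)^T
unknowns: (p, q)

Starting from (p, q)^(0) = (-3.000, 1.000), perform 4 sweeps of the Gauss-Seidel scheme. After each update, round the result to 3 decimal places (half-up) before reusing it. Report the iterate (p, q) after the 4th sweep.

(1.090, -0.818)

Iteration 1:
  p = (9 - (-3)·1.000) / (6) = 2.000
  q = (-3 - (1)·2.000) / (5) = -1.000
Iteration 2:
  p = (9 - (-3)·-1.000) / (6) = 1.000
  q = (-3 - (1)·1.000) / (5) = -0.800
Iteration 3:
  p = (9 - (-3)·-0.800) / (6) = 1.100
  q = (-3 - (1)·1.100) / (5) = -0.820
Iteration 4:
  p = (9 - (-3)·-0.820) / (6) = 1.090
  q = (-3 - (1)·1.090) / (5) = -0.818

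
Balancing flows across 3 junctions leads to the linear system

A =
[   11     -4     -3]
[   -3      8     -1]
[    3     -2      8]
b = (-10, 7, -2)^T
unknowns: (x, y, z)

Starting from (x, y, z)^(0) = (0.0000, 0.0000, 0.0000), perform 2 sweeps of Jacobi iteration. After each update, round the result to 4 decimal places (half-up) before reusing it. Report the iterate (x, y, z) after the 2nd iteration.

Iteration 1:
  x = (-10 - (-4)·0.0000 - (-3)·0.0000) / (11) = -0.9091
  y = (7 - (-3)·0.0000 - (-1)·0.0000) / (8) = 0.8750
  z = (-2 - (3)·0.0000 - (-2)·0.0000) / (8) = -0.2500
Iteration 2:
  x = (-10 - (-4)·0.8750 - (-3)·-0.2500) / (11) = -0.6591
  y = (7 - (-3)·-0.9091 - (-1)·-0.2500) / (8) = 0.5028
  z = (-2 - (3)·-0.9091 - (-2)·0.8750) / (8) = 0.3097

(-0.6591, 0.5028, 0.3097)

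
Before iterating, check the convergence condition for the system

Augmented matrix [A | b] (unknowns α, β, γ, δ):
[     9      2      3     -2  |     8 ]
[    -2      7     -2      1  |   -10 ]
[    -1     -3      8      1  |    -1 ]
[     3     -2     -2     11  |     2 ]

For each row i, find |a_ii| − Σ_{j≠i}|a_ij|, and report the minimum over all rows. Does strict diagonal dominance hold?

2

row 1: |9| − (2+3+2) = 2
row 2: |7| − (2+2+1) = 2
row 3: |8| − (1+3+1) = 3
row 4: |11| − (3+2+2) = 4
minimum over rows = 2 → strictly diagonally dominant (convergence guaranteed)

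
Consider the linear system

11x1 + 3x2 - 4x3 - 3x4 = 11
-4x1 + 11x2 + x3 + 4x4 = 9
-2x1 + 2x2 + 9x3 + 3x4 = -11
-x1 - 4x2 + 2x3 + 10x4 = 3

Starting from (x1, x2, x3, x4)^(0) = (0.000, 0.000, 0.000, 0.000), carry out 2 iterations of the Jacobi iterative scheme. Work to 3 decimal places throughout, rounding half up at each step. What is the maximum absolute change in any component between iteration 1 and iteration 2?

Iteration 1:
  x1 = (11 - (3)·0.000 - (-4)·0.000 - (-3)·0.000) / (11) = 1.000
  x2 = (9 - (-4)·0.000 - (1)·0.000 - (4)·0.000) / (11) = 0.818
  x3 = (-11 - (-2)·0.000 - (2)·0.000 - (3)·0.000) / (9) = -1.222
  x4 = (3 - (-1)·0.000 - (-4)·0.000 - (2)·0.000) / (10) = 0.300
Iteration 2:
  x1 = (11 - (3)·0.818 - (-4)·-1.222 - (-3)·0.300) / (11) = 0.414
  x2 = (9 - (-4)·1.000 - (1)·-1.222 - (4)·0.300) / (11) = 1.184
  x3 = (-11 - (-2)·1.000 - (2)·0.818 - (3)·0.300) / (9) = -1.282
  x4 = (3 - (-1)·1.000 - (-4)·0.818 - (2)·-1.222) / (10) = 0.972
Change: (-0.586, 0.366, -0.060, 0.672) → max |·| = 0.672

0.672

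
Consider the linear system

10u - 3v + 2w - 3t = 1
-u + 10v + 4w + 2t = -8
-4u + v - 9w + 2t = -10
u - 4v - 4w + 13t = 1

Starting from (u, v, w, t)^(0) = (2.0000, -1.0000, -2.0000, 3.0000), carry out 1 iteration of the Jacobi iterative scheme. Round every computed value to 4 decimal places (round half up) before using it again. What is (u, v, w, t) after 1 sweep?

Iteration 1:
  u = (1 - (-3)·-1.0000 - (2)·-2.0000 - (-3)·3.0000) / (10) = 1.1000
  v = (-8 - (-1)·2.0000 - (4)·-2.0000 - (2)·3.0000) / (10) = -0.4000
  w = (-10 - (-4)·2.0000 - (1)·-1.0000 - (2)·3.0000) / (-9) = 0.7778
  t = (1 - (1)·2.0000 - (-4)·-1.0000 - (-4)·-2.0000) / (13) = -1.0000

(1.1000, -0.4000, 0.7778, -1.0000)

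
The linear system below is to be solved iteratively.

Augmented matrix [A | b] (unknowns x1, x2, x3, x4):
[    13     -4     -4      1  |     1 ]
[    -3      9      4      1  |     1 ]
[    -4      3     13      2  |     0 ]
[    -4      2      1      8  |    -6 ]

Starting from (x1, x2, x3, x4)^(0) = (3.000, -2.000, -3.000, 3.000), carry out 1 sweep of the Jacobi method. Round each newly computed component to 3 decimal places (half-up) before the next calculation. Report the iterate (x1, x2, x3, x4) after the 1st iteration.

(-1.692, 2.111, 0.923, 1.625)

Iteration 1:
  x1 = (1 - (-4)·-2.000 - (-4)·-3.000 - (1)·3.000) / (13) = -1.692
  x2 = (1 - (-3)·3.000 - (4)·-3.000 - (1)·3.000) / (9) = 2.111
  x3 = (0 - (-4)·3.000 - (3)·-2.000 - (2)·3.000) / (13) = 0.923
  x4 = (-6 - (-4)·3.000 - (2)·-2.000 - (1)·-3.000) / (8) = 1.625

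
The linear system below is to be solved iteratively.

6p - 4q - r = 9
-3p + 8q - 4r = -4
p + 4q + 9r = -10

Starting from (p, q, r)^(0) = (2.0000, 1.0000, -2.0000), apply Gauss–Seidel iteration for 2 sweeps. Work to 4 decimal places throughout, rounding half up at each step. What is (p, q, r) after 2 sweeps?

Iteration 1:
  p = (9 - (-4)·1.0000 - (-1)·-2.0000) / (6) = 1.8333
  q = (-4 - (-3)·1.8333 - (-4)·-2.0000) / (8) = -0.8125
  r = (-10 - (1)·1.8333 - (4)·-0.8125) / (9) = -0.9537
Iteration 2:
  p = (9 - (-4)·-0.8125 - (-1)·-0.9537) / (6) = 0.7994
  q = (-4 - (-3)·0.7994 - (-4)·-0.9537) / (8) = -0.6771
  r = (-10 - (1)·0.7994 - (4)·-0.6771) / (9) = -0.8990

(0.7994, -0.6771, -0.8990)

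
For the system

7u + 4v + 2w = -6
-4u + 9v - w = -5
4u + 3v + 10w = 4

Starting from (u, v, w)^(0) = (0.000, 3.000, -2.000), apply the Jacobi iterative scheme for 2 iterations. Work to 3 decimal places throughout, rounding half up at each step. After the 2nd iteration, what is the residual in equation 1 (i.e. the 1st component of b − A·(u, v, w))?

-0.976

Iteration 1:
  u = (-6 - (4)·3.000 - (2)·-2.000) / (7) = -2.000
  v = (-5 - (-4)·0.000 - (-1)·-2.000) / (9) = -0.778
  w = (4 - (4)·0.000 - (3)·3.000) / (10) = -0.500
Iteration 2:
  u = (-6 - (4)·-0.778 - (2)·-0.500) / (7) = -0.270
  v = (-5 - (-4)·-2.000 - (-1)·-0.500) / (9) = -1.500
  w = (4 - (4)·-2.000 - (3)·-0.778) / (10) = 1.433
Residual b − A·x = (-0.976, 8.853, -4.750)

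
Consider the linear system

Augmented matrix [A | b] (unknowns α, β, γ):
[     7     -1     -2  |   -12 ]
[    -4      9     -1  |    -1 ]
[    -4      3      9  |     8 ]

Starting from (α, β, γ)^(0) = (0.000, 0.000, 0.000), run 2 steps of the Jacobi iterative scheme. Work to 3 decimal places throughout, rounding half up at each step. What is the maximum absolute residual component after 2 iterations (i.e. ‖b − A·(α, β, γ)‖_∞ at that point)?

2.942

Iteration 1:
  α = (-12 - (-1)·0.000 - (-2)·0.000) / (7) = -1.714
  β = (-1 - (-4)·0.000 - (-1)·0.000) / (9) = -0.111
  γ = (8 - (-4)·0.000 - (3)·0.000) / (9) = 0.889
Iteration 2:
  α = (-12 - (-1)·-0.111 - (-2)·0.889) / (7) = -1.476
  β = (-1 - (-4)·-1.714 - (-1)·0.889) / (9) = -0.774
  γ = (8 - (-4)·-1.714 - (3)·-0.111) / (9) = 0.164
Residual b − A·x = (-2.114, 0.226, 2.942); ∞-norm = 2.942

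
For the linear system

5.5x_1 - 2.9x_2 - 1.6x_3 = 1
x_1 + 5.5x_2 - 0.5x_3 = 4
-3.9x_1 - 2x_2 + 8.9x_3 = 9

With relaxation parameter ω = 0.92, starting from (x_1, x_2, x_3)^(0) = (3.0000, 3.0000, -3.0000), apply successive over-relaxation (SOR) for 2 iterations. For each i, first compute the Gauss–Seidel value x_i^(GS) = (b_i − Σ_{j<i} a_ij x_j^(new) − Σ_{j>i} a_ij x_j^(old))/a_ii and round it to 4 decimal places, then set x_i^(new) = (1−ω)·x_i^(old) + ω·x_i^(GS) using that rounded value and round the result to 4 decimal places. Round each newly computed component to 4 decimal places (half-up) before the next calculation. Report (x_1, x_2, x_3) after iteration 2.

Iteration 1:
  x_1: GS value = (1 - (-2.9)·3.0000 - (-1.6)·-3.0000) / (5.5) = 0.8909;  x_1 ← (1−ω)·3.0000 + ω·0.8909 = 1.0596
  x_2: GS value = (4 - (1)·1.0596 - (-0.5)·-3.0000) / (5.5) = 0.2619;  x_2 ← (1−ω)·3.0000 + ω·0.2619 = 0.4809
  x_3: GS value = (9 - (-3.9)·1.0596 - (-2)·0.4809) / (8.9) = 1.5836;  x_3 ← (1−ω)·-3.0000 + ω·1.5836 = 1.2169
Iteration 2:
  x_1: GS value = (1 - (-2.9)·0.4809 - (-1.6)·1.2169) / (5.5) = 0.7894;  x_1 ← (1−ω)·1.0596 + ω·0.7894 = 0.8110
  x_2: GS value = (4 - (1)·0.8110 - (-0.5)·1.2169) / (5.5) = 0.6904;  x_2 ← (1−ω)·0.4809 + ω·0.6904 = 0.6736
  x_3: GS value = (9 - (-3.9)·0.8110 - (-2)·0.6736) / (8.9) = 1.5180;  x_3 ← (1−ω)·1.2169 + ω·1.5180 = 1.4939

(0.8110, 0.6736, 1.4939)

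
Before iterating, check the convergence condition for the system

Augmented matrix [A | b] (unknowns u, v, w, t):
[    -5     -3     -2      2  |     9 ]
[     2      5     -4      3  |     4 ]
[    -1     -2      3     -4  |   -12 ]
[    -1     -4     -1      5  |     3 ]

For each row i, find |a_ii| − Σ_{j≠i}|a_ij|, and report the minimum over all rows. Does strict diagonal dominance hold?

row 1: |-5| − (3+2+2) = -2
row 2: |5| − (2+4+3) = -4
row 3: |3| − (1+2+4) = -4
row 4: |5| − (1+4+1) = -1
minimum over rows = -4 → not strictly diagonally dominant

-4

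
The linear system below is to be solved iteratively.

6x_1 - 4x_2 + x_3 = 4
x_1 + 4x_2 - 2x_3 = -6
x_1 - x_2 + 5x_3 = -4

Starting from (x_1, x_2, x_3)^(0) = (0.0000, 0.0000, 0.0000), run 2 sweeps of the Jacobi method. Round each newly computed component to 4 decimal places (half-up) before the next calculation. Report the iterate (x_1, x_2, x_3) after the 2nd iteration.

(-0.2000, -2.0667, -1.2333)

Iteration 1:
  x_1 = (4 - (-4)·0.0000 - (1)·0.0000) / (6) = 0.6667
  x_2 = (-6 - (1)·0.0000 - (-2)·0.0000) / (4) = -1.5000
  x_3 = (-4 - (1)·0.0000 - (-1)·0.0000) / (5) = -0.8000
Iteration 2:
  x_1 = (4 - (-4)·-1.5000 - (1)·-0.8000) / (6) = -0.2000
  x_2 = (-6 - (1)·0.6667 - (-2)·-0.8000) / (4) = -2.0667
  x_3 = (-4 - (1)·0.6667 - (-1)·-1.5000) / (5) = -1.2333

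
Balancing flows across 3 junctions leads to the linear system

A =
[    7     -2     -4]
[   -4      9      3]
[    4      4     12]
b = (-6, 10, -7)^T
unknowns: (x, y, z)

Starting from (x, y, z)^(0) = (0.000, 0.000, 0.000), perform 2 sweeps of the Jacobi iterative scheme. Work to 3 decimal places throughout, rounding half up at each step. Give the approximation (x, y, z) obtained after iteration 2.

Iteration 1:
  x = (-6 - (-2)·0.000 - (-4)·0.000) / (7) = -0.857
  y = (10 - (-4)·0.000 - (3)·0.000) / (9) = 1.111
  z = (-7 - (4)·0.000 - (4)·0.000) / (12) = -0.583
Iteration 2:
  x = (-6 - (-2)·1.111 - (-4)·-0.583) / (7) = -0.873
  y = (10 - (-4)·-0.857 - (3)·-0.583) / (9) = 0.925
  z = (-7 - (4)·-0.857 - (4)·1.111) / (12) = -0.668

(-0.873, 0.925, -0.668)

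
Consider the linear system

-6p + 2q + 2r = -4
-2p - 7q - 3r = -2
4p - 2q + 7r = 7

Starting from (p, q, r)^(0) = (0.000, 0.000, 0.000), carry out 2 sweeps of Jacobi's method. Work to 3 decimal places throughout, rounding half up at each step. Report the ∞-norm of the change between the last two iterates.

0.619

Iteration 1:
  p = (-4 - (2)·0.000 - (2)·0.000) / (-6) = 0.667
  q = (-2 - (-2)·0.000 - (-3)·0.000) / (-7) = 0.286
  r = (7 - (4)·0.000 - (-2)·0.000) / (7) = 1.000
Iteration 2:
  p = (-4 - (2)·0.286 - (2)·1.000) / (-6) = 1.095
  q = (-2 - (-2)·0.667 - (-3)·1.000) / (-7) = -0.333
  r = (7 - (4)·0.667 - (-2)·0.286) / (7) = 0.701
Change: (0.428, -0.619, -0.299) → max |·| = 0.619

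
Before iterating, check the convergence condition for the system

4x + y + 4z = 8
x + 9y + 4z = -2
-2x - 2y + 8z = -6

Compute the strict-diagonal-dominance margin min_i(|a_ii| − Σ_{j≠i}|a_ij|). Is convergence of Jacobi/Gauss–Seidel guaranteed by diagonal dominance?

row 1: |4| − (1+4) = -1
row 2: |9| − (1+4) = 4
row 3: |8| − (2+2) = 4
minimum over rows = -1 → not strictly diagonally dominant

-1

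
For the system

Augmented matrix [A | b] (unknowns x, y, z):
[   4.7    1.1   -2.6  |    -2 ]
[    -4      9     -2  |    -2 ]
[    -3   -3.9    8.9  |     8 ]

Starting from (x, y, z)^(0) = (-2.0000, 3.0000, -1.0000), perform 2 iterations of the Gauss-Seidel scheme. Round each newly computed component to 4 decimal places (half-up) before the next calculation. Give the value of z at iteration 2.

0.6491

Iteration 1:
  x = (-2 - (1.1)·3.0000 - (-2.6)·-1.0000) / (4.7) = -1.6809
  y = (-2 - (-4)·-1.6809 - (-2)·-1.0000) / (9) = -1.1915
  z = (8 - (-3)·-1.6809 - (-3.9)·-1.1915) / (8.9) = -0.1898
Iteration 2:
  x = (-2 - (1.1)·-1.1915 - (-2.6)·-0.1898) / (4.7) = -0.2517
  y = (-2 - (-4)·-0.2517 - (-2)·-0.1898) / (9) = -0.3763
  z = (8 - (-3)·-0.2517 - (-3.9)·-0.3763) / (8.9) = 0.6491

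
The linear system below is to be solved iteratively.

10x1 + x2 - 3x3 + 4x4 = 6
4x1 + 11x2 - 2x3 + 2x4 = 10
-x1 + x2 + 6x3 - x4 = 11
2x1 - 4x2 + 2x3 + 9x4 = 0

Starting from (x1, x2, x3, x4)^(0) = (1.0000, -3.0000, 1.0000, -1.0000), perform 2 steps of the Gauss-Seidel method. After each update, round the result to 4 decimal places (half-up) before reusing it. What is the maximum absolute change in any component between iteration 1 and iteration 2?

0.3426

Iteration 1:
  x1 = (6 - (1)·-3.0000 - (-3)·1.0000 - (4)·-1.0000) / (10) = 1.6000
  x2 = (10 - (4)·1.6000 - (-2)·1.0000 - (2)·-1.0000) / (11) = 0.6909
  x3 = (11 - (-1)·1.6000 - (1)·0.6909 - (-1)·-1.0000) / (6) = 1.8182
  x4 = (0 - (2)·1.6000 - (-4)·0.6909 - (2)·1.8182) / (9) = -0.4525
Iteration 2:
  x1 = (6 - (1)·0.6909 - (-3)·1.8182 - (4)·-0.4525) / (10) = 1.2574
  x2 = (10 - (4)·1.2574 - (-2)·1.8182 - (2)·-0.4525) / (11) = 0.8647
  x3 = (11 - (-1)·1.2574 - (1)·0.8647 - (-1)·-0.4525) / (6) = 1.8234
  x4 = (0 - (2)·1.2574 - (-4)·0.8647 - (2)·1.8234) / (9) = -0.3003
Change: (-0.3426, 0.1738, 0.0052, 0.1522) → max |·| = 0.3426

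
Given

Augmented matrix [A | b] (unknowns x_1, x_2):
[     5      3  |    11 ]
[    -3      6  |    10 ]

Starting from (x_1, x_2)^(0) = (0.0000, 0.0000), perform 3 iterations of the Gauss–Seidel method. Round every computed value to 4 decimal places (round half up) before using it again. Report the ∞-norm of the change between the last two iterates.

Iteration 1:
  x_1 = (11 - (3)·0.0000) / (5) = 2.2000
  x_2 = (10 - (-3)·2.2000) / (6) = 2.7667
Iteration 2:
  x_1 = (11 - (3)·2.7667) / (5) = 0.5400
  x_2 = (10 - (-3)·0.5400) / (6) = 1.9367
Iteration 3:
  x_1 = (11 - (3)·1.9367) / (5) = 1.0380
  x_2 = (10 - (-3)·1.0380) / (6) = 2.1857
Change: (0.4980, 0.2490) → max |·| = 0.4980

0.4980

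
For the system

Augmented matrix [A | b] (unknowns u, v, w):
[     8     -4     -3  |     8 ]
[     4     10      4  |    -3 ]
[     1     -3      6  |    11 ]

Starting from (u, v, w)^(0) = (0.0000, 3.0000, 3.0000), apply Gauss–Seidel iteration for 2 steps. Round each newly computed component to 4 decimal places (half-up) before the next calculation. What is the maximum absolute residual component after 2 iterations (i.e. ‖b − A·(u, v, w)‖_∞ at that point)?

18.4599

Iteration 1:
  u = (8 - (-4)·3.0000 - (-3)·3.0000) / (8) = 3.6250
  v = (-3 - (4)·3.6250 - (4)·3.0000) / (10) = -2.9500
  w = (11 - (1)·3.6250 - (-3)·-2.9500) / (6) = -0.2458
Iteration 2:
  u = (8 - (-4)·-2.9500 - (-3)·-0.2458) / (8) = -0.5672
  v = (-3 - (4)·-0.5672 - (4)·-0.2458) / (10) = 0.0252
  w = (11 - (1)·-0.5672 - (-3)·0.0252) / (6) = 1.9405
Residual b − A·x = (18.4599, -8.7452, -0.0002); ∞-norm = 18.4599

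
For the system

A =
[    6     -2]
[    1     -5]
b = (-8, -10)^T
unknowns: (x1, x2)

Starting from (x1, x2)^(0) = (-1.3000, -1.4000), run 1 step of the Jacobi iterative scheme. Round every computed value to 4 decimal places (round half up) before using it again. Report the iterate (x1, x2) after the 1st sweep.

Iteration 1:
  x1 = (-8 - (-2)·-1.4000) / (6) = -1.8000
  x2 = (-10 - (1)·-1.3000) / (-5) = 1.7400

(-1.8000, 1.7400)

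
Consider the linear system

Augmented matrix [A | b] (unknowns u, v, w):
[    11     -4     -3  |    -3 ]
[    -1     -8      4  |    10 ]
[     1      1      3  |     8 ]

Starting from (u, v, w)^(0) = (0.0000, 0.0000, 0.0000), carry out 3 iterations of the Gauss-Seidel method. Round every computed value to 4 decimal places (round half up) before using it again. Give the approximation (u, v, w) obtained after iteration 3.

Iteration 1:
  u = (-3 - (-4)·0.0000 - (-3)·0.0000) / (11) = -0.2727
  v = (10 - (-1)·-0.2727 - (4)·0.0000) / (-8) = -1.2159
  w = (8 - (1)·-0.2727 - (1)·-1.2159) / (3) = 3.1629
Iteration 2:
  u = (-3 - (-4)·-1.2159 - (-3)·3.1629) / (11) = 0.1477
  v = (10 - (-1)·0.1477 - (4)·3.1629) / (-8) = 0.3130
  w = (8 - (1)·0.1477 - (1)·0.3130) / (3) = 2.5131
Iteration 3:
  u = (-3 - (-4)·0.3130 - (-3)·2.5131) / (11) = 0.5265
  v = (10 - (-1)·0.5265 - (4)·2.5131) / (-8) = -0.0593
  w = (8 - (1)·0.5265 - (1)·-0.0593) / (3) = 2.5109

(0.5265, -0.0593, 2.5109)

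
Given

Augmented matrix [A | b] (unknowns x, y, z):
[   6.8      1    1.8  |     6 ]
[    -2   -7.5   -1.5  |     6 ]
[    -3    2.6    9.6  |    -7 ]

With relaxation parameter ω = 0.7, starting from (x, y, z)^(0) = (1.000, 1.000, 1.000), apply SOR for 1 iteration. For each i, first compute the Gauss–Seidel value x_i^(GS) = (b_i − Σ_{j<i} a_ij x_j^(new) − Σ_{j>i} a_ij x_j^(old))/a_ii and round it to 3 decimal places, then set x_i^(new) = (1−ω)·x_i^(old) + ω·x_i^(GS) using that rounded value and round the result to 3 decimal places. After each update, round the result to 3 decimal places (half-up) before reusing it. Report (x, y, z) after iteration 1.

(0.630, -0.518, 0.026)

Iteration 1:
  x: GS value = (6 - (1)·1.000 - (1.8)·1.000) / (6.8) = 0.471;  x ← (1−ω)·1.000 + ω·0.471 = 0.630
  y: GS value = (6 - (-2)·0.630 - (-1.5)·1.000) / (-7.5) = -1.168;  y ← (1−ω)·1.000 + ω·-1.168 = -0.518
  z: GS value = (-7 - (-3)·0.630 - (2.6)·-0.518) / (9.6) = -0.392;  z ← (1−ω)·1.000 + ω·-0.392 = 0.026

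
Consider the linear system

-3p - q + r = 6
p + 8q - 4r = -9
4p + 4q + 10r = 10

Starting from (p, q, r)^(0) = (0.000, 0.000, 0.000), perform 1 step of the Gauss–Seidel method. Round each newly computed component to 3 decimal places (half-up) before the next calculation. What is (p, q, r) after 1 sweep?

Iteration 1:
  p = (6 - (-1)·0.000 - (1)·0.000) / (-3) = -2.000
  q = (-9 - (1)·-2.000 - (-4)·0.000) / (8) = -0.875
  r = (10 - (4)·-2.000 - (4)·-0.875) / (10) = 2.150

(-2.000, -0.875, 2.150)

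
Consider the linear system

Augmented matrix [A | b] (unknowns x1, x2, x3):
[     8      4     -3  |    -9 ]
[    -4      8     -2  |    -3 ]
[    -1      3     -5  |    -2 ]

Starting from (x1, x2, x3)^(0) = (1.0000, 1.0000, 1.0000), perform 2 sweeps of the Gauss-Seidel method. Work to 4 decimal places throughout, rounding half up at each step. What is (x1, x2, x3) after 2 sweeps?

(-0.6750, -0.6625, 0.1375)

Iteration 1:
  x1 = (-9 - (4)·1.0000 - (-3)·1.0000) / (8) = -1.2500
  x2 = (-3 - (-4)·-1.2500 - (-2)·1.0000) / (8) = -0.7500
  x3 = (-2 - (-1)·-1.2500 - (3)·-0.7500) / (-5) = 0.2000
Iteration 2:
  x1 = (-9 - (4)·-0.7500 - (-3)·0.2000) / (8) = -0.6750
  x2 = (-3 - (-4)·-0.6750 - (-2)·0.2000) / (8) = -0.6625
  x3 = (-2 - (-1)·-0.6750 - (3)·-0.6625) / (-5) = 0.1375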